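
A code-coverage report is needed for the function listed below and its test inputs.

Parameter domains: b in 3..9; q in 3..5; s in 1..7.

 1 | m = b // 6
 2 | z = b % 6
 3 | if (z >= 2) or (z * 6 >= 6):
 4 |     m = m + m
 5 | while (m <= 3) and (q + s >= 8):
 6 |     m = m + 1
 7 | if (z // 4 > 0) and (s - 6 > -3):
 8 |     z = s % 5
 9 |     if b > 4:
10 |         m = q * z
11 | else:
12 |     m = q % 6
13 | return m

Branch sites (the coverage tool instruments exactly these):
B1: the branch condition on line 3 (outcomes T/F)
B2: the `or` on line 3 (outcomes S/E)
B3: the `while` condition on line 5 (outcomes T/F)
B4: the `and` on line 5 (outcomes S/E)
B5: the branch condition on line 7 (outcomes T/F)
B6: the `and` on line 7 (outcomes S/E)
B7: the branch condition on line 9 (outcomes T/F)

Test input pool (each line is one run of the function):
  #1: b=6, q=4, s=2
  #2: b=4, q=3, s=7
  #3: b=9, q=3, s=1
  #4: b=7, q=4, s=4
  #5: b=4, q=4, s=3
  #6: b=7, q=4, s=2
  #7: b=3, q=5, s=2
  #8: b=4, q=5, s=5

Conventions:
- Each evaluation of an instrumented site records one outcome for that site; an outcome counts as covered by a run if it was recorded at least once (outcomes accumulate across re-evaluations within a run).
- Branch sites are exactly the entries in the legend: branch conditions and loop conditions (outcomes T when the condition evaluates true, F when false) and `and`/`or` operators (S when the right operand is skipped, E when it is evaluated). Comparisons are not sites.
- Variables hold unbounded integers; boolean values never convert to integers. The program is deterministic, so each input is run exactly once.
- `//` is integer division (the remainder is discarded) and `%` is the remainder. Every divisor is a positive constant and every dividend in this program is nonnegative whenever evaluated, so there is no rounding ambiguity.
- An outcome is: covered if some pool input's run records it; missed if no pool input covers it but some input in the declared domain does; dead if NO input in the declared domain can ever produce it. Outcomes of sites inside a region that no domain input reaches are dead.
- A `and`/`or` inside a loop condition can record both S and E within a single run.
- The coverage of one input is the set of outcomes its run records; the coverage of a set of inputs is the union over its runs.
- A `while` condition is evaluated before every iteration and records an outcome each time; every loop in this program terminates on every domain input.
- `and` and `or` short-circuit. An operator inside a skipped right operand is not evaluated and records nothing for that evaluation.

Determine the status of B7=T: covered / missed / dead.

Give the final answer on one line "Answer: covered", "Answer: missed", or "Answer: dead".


no pool input records B7=T
but domain input (b=5, q=3, s=4) does record it -> reachable, so missed
Answer: missed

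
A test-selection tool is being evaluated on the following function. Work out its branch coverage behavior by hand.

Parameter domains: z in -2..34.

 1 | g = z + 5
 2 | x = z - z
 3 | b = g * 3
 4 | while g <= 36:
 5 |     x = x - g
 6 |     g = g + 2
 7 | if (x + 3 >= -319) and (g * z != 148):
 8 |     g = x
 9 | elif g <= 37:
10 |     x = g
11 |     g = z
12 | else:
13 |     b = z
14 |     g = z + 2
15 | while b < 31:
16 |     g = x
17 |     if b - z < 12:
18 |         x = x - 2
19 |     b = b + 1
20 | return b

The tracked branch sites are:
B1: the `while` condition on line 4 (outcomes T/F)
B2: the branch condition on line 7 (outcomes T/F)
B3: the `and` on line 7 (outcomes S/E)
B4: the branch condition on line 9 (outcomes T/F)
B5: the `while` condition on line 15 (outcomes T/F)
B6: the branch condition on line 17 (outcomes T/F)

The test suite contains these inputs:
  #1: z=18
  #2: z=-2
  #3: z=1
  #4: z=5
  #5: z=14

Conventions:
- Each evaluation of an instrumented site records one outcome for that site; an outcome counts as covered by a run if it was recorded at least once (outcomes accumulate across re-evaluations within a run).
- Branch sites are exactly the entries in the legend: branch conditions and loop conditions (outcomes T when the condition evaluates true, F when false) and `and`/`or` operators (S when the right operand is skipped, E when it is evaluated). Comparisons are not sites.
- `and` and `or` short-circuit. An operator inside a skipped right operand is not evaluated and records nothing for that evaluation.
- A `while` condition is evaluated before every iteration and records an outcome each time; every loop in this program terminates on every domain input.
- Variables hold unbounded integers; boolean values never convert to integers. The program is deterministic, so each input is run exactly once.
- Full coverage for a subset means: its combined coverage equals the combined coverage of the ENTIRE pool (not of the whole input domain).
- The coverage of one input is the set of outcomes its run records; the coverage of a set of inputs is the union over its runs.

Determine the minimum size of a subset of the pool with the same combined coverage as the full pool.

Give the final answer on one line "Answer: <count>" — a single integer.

input #1, z=18: events B1->T, B1->T, B1->T, B1->T, B1->T, B1->T, B1->T, B1->F, B3->E, B2->T, B5->F; outcomes B1=T, B1=F, B2=T, B3=E, B5=F
input #2, z=-2: events B1->T, B1->T, B1->T, B1->T, B1->T, B1->T, B1->T, B1->T, B1->T, B1->T, B1->T, B1->T, B1->T, B1->T, ...; outcomes B1=T, B1=F, B2=F, B3=S, B4=T, B5=T, B5=F, B6=T, B6=F
input #3, z=1: events B1->T, B1->T, B1->T, B1->T, B1->T, B1->T, B1->T, B1->T, B1->T, B1->T, B1->T, B1->T, B1->T, B1->T, ...; outcomes B1=T, B1=F, B2=F, B3=S, B4=F, B5=T, B5=F, B6=T, B6=F
input #4, z=5: events B1->T, B1->T, B1->T, B1->T, B1->T, B1->T, B1->T, B1->T, B1->T, B1->T, B1->T, B1->T, B1->T, B1->T, ...; outcomes B1=T, B1=F, B2=T, B3=E, B5=T, B5=F, B6=F
input #5, z=14: events B1->T, B1->T, B1->T, B1->T, B1->T, B1->T, B1->T, B1->T, B1->T, B1->F, B3->E, B2->T, B5->F; outcomes B1=T, B1=F, B2=T, B3=E, B5=F
pool-wide coverage (12 outcomes): B1=T, B1=F, B2=T, B2=F, B3=S, B3=E, B4=T, B4=F, B5=T, B5=F, B6=T, B6=F
no size-1 subset reaches all 12 outcomes (best union: 9/12)
no size-2 subset reaches all 12 outcomes (best union: 11/12)
size 3: inputs {1, 2, 3} cover all 12 outcomes, and no lexicographically smaller subset of this size does

Answer: 3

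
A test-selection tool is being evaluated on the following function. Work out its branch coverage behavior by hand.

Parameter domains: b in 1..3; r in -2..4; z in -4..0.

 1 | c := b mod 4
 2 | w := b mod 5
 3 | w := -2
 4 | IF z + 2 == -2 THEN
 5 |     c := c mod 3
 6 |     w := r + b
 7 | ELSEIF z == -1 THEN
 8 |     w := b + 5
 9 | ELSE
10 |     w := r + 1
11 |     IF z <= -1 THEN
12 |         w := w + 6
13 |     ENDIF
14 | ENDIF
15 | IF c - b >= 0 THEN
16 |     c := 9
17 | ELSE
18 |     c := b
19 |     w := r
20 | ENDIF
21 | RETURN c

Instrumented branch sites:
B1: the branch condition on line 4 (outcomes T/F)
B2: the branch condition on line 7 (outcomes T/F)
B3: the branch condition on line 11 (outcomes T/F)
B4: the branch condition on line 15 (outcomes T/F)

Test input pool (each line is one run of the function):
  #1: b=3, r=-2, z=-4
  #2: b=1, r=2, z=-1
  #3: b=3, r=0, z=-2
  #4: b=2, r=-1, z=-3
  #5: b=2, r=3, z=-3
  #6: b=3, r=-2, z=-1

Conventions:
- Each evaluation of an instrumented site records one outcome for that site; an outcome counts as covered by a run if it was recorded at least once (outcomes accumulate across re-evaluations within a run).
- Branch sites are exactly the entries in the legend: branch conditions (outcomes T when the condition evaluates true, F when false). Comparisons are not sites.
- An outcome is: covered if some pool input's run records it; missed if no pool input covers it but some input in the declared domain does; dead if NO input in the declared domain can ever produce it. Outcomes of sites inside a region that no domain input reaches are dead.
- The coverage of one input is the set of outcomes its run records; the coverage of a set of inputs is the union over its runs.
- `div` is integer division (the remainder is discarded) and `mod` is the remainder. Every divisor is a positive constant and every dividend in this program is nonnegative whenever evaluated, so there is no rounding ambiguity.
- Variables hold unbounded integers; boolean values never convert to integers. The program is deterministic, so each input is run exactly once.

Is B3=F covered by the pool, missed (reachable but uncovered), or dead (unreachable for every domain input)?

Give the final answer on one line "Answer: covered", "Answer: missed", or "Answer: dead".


no pool input records B3=F
but domain input (b=1, r=-2, z=0) does record it -> reachable, so missed
Answer: missed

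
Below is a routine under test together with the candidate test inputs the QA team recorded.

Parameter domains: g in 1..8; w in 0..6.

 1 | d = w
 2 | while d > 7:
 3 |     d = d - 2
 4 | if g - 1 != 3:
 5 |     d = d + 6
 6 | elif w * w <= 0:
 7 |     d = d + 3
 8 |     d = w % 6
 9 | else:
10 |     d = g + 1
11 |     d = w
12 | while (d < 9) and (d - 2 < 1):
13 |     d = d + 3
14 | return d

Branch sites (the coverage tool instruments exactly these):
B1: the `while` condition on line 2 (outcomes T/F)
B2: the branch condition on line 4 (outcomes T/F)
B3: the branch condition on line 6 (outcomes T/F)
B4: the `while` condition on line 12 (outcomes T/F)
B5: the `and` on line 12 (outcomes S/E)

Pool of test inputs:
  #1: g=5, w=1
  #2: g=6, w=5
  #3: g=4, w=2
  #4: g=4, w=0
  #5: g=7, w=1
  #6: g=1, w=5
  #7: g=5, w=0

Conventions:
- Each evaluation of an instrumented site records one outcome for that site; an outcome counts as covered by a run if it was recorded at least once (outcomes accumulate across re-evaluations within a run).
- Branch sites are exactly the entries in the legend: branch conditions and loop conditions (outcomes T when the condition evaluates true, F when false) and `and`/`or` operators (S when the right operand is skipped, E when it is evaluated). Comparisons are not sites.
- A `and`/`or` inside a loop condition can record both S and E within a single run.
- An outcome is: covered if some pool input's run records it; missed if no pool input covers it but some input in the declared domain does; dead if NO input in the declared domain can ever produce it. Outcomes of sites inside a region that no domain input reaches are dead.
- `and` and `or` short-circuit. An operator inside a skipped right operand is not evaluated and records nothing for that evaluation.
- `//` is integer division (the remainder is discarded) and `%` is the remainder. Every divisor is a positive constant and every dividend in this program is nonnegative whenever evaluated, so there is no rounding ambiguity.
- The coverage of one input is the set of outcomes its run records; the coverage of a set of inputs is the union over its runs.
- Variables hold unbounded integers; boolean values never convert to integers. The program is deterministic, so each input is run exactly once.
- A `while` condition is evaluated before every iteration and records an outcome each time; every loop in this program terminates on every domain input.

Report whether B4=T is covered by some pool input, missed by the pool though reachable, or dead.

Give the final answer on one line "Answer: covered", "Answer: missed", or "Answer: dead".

B4=T is recorded by pool input(s) 3, 4 -> covered

Answer: covered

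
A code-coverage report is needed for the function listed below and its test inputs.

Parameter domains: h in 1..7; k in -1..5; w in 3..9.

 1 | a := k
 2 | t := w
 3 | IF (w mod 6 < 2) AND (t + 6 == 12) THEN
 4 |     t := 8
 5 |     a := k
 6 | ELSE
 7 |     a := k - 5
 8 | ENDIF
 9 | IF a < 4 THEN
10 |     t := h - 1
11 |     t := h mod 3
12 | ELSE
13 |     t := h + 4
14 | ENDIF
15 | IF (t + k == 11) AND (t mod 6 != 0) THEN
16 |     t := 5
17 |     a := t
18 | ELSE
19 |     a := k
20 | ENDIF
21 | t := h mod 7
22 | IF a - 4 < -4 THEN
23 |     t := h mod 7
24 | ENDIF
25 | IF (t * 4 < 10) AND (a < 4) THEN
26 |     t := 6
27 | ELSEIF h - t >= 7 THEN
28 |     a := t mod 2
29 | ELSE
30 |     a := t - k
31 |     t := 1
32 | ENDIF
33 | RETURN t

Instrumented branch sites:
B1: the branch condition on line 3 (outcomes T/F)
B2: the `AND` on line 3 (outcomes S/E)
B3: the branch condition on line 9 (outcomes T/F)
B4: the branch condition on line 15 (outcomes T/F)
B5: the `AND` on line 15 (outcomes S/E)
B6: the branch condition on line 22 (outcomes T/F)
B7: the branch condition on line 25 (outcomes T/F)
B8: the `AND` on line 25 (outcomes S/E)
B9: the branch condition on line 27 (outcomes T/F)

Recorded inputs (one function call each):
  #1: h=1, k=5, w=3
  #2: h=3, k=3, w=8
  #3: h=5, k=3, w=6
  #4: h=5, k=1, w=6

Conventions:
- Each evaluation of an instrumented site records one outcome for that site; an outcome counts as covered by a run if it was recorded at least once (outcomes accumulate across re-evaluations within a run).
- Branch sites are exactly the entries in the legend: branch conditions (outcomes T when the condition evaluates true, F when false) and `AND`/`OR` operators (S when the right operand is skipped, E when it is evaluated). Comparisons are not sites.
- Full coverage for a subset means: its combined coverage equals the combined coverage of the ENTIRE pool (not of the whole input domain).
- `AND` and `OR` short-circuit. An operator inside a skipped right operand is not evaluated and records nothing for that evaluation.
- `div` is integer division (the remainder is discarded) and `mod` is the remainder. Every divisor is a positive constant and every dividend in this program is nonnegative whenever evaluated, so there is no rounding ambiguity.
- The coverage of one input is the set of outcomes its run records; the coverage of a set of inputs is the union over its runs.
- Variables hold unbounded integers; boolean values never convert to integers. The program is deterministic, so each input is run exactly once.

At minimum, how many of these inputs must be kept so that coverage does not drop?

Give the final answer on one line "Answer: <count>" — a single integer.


#1 (h=1, k=5, w=3) -> B2->S, B1->F, B3->T, B5->S, B4->F, B6->F, B8->E, B7->F, B9->F; covered: B1=F, B2=S, B3=T, B4=F, B5=S, B6=F, B7=F, B8=E, B9=F
#2 (h=3, k=3, w=8) -> B2->S, B1->F, B3->T, B5->S, B4->F, B6->F, B8->S, B7->F, B9->F; covered: B1=F, B2=S, B3=T, B4=F, B5=S, B6=F, B7=F, B8=S, B9=F
#3 (h=5, k=3, w=6) -> B2->E, B1->T, B3->T, B5->S, B4->F, B6->F, B8->S, B7->F, B9->F; covered: B1=T, B2=E, B3=T, B4=F, B5=S, B6=F, B7=F, B8=S, B9=F
#4 (h=5, k=1, w=6) -> B2->E, B1->T, B3->T, B5->S, B4->F, B6->F, B8->S, B7->F, B9->F; covered: B1=T, B2=E, B3=T, B4=F, B5=S, B6=F, B7=F, B8=S, B9=F
the full pool covers 12 outcomes: B1=T, B1=F, B2=S, B2=E, B3=T, B4=F, B5=S, B6=F, B7=F, B8=S, B8=E, B9=F
no size-1 subset reaches all 12 outcomes (best union: 9/12)
size 2: inputs {1, 3} cover all 12 outcomes, and no lexicographically smaller subset of this size does
Answer: 2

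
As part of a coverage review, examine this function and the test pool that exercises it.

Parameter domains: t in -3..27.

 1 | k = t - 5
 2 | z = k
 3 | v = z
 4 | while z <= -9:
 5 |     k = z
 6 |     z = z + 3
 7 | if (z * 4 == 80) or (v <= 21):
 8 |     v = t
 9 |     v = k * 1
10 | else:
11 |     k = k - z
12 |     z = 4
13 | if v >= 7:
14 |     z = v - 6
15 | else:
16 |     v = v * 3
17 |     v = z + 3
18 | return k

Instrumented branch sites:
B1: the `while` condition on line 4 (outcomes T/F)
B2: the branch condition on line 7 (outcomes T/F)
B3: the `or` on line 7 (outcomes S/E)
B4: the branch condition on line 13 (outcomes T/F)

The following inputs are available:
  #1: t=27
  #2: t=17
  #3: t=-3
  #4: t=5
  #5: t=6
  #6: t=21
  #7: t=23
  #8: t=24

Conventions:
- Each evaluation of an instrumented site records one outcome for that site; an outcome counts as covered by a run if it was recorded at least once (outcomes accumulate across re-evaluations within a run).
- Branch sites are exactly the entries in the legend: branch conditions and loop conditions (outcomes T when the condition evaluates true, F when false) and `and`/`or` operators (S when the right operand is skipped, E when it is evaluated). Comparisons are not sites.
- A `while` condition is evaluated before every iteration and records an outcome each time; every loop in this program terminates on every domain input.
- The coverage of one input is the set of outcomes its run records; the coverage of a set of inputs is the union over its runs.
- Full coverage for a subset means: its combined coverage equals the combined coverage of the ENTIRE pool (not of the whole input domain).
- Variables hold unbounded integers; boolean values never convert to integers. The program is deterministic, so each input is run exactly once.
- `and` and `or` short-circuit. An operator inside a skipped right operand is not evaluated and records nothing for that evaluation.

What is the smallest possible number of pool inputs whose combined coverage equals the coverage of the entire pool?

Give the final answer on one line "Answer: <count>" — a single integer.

input #1 (t=27): events B1->F, B3->E, B2->F, B4->T; covers B1=F, B2=F, B3=E, B4=T
input #2 (t=17): events B1->F, B3->E, B2->T, B4->T; covers B1=F, B2=T, B3=E, B4=T
input #3 (t=-3): events B1->F, B3->E, B2->T, B4->F; covers B1=F, B2=T, B3=E, B4=F
input #4 (t=5): events B1->F, B3->E, B2->T, B4->F; covers B1=F, B2=T, B3=E, B4=F
input #5 (t=6): events B1->F, B3->E, B2->T, B4->F; covers B1=F, B2=T, B3=E, B4=F
input #6 (t=21): events B1->F, B3->E, B2->T, B4->T; covers B1=F, B2=T, B3=E, B4=T
input #7 (t=23): events B1->F, B3->E, B2->T, B4->T; covers B1=F, B2=T, B3=E, B4=T
input #8 (t=24): events B1->F, B3->E, B2->T, B4->T; covers B1=F, B2=T, B3=E, B4=T
together the pool reaches 6 outcomes: B1=F, B2=T, B2=F, B3=E, B4=T, B4=F
size 1 is not enough: best union over all size-1 subsets is 4/6
at size 2, {1, 3} reaches all 6 outcomes; every lexicographically earlier size-2 subset fails

Answer: 2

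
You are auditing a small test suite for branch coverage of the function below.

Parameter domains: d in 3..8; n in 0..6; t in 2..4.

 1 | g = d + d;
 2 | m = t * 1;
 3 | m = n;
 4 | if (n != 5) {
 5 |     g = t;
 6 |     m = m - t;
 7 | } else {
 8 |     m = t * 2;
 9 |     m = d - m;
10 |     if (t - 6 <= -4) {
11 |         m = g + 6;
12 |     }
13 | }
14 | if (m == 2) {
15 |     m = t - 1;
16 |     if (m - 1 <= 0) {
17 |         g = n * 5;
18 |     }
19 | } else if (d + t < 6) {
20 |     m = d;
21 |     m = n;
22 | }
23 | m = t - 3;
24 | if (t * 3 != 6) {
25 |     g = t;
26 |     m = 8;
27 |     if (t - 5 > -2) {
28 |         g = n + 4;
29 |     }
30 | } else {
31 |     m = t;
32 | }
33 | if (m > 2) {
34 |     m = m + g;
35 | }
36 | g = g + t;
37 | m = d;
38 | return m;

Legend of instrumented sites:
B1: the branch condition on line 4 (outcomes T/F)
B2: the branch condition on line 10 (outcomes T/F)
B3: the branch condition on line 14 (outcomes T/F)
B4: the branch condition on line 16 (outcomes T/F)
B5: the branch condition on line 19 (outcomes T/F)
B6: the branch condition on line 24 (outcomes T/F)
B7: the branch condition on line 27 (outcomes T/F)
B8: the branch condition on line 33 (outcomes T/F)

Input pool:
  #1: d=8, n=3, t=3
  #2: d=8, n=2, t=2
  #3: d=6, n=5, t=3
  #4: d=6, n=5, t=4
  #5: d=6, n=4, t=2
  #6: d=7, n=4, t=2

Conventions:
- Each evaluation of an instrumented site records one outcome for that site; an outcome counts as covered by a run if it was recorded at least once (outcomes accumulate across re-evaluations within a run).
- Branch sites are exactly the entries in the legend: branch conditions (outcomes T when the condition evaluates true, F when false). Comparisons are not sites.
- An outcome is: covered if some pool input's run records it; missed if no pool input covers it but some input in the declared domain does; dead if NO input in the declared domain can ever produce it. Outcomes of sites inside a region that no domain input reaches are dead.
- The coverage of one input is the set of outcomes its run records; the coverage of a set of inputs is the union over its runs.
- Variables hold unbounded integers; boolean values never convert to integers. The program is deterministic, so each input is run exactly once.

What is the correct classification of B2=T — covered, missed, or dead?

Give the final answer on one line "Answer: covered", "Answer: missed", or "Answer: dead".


no pool input records B2=T
but domain input (d=3, n=5, t=2) does record it -> reachable, so missed
Answer: missed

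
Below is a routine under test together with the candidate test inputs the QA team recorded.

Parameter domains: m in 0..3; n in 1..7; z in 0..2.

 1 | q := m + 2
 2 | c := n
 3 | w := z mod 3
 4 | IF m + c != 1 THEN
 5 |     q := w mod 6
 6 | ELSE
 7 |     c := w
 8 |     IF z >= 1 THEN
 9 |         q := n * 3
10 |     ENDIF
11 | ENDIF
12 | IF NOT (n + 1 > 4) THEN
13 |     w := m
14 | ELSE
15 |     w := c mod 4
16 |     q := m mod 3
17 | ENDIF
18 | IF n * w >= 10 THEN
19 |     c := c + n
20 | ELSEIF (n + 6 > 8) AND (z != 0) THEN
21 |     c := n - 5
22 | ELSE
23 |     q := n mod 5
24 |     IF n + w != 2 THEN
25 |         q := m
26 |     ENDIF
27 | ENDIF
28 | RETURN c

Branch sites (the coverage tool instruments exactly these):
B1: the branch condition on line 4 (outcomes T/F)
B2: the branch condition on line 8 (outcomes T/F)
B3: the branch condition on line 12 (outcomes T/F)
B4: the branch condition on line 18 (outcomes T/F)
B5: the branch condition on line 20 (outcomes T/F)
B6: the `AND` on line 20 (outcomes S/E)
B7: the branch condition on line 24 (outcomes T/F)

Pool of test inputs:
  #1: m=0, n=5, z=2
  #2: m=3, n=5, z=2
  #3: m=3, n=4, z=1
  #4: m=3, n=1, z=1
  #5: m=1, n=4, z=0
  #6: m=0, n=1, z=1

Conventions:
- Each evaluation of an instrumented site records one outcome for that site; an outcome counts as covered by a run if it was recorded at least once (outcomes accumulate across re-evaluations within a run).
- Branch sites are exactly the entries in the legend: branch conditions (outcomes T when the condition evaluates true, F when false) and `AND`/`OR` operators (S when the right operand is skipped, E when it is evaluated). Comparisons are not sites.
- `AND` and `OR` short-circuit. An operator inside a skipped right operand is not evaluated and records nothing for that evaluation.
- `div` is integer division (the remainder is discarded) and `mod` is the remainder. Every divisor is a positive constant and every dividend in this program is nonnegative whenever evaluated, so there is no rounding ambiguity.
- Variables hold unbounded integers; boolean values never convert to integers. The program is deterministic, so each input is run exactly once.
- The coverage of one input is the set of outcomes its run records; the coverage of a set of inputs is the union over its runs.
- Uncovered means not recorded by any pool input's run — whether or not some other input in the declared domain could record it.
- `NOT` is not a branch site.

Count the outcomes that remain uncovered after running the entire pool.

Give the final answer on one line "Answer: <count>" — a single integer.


#1 (m=0, n=5, z=2) -> B1->T, B3->F, B4->F, B6->E, B5->T; covered: B1=T, B3=F, B4=F, B5=T, B6=E
#2 (m=3, n=5, z=2) -> B1->T, B3->F, B4->F, B6->E, B5->T; covered: B1=T, B3=F, B4=F, B5=T, B6=E
#3 (m=3, n=4, z=1) -> B1->T, B3->F, B4->F, B6->E, B5->T; covered: B1=T, B3=F, B4=F, B5=T, B6=E
#4 (m=3, n=1, z=1) -> B1->T, B3->T, B4->F, B6->S, B5->F, B7->T; covered: B1=T, B3=T, B4=F, B5=F, B6=S, B7=T
#5 (m=1, n=4, z=0) -> B1->T, B3->F, B4->F, B6->E, B5->F, B7->T; covered: B1=T, B3=F, B4=F, B5=F, B6=E, B7=T
#6 (m=0, n=1, z=1) -> B1->F, B2->T, B3->T, B4->F, B6->S, B5->F, B7->T; covered: B1=F, B2=T, B3=T, B4=F, B5=F, B6=S, B7=T
union over the pool: B1=T, B1=F, B2=T, B3=T, B3=F, B4=F, B5=T, B5=F, B6=S, B6=E, B7=T
uncovered (3 of 14): B2=F, B4=T, B7=F
Answer: 3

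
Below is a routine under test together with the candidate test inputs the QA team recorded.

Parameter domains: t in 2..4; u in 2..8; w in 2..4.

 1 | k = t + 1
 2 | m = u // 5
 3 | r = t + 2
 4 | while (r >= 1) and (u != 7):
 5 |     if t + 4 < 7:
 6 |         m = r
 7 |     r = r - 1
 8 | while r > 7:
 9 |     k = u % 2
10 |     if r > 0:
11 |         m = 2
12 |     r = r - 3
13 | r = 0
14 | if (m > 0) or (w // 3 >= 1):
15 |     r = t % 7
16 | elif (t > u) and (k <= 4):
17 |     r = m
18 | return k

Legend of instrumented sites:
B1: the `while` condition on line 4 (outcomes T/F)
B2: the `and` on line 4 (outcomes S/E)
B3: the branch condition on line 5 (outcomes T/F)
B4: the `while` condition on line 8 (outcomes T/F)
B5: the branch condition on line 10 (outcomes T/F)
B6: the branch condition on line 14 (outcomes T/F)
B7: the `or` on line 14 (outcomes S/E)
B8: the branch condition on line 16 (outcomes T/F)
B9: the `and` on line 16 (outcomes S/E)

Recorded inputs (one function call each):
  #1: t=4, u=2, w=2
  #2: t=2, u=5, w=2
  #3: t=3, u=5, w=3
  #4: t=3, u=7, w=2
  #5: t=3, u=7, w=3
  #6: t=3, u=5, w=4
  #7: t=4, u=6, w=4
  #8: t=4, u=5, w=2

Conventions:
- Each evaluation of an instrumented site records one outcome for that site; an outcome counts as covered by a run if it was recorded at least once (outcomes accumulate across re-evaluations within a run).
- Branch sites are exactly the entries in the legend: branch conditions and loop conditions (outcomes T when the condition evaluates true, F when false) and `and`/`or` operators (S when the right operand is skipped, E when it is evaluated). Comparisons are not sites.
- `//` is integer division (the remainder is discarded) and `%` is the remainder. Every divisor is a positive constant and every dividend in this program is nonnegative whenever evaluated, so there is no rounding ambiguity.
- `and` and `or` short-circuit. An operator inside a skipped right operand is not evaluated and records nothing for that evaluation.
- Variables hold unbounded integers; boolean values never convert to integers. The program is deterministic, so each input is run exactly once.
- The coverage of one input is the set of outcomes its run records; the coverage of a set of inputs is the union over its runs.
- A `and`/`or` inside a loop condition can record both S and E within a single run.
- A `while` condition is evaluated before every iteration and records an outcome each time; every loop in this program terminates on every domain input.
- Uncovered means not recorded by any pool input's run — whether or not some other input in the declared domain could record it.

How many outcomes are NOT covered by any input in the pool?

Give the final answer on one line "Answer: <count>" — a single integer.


input #1, t=4, u=2, w=2: events B2->E, B1->T, B3->F, B2->E, B1->T, B3->F, B2->E, B1->T, B3->F, B2->E, B1->T, B3->F, B2->E, B1->T, ...; outcomes B1=T, B1=F, B2=S, B2=E, B3=F, B4=F, B6=F, B7=E, B8=F, B9=E
input #2, t=2, u=5, w=2: events B2->E, B1->T, B3->T, B2->E, B1->T, B3->T, B2->E, B1->T, B3->T, B2->E, B1->T, B3->T, B2->S, B1->F, ...; outcomes B1=T, B1=F, B2=S, B2=E, B3=T, B4=F, B6=T, B7=S
input #3, t=3, u=5, w=3: events B2->E, B1->T, B3->F, B2->E, B1->T, B3->F, B2->E, B1->T, B3->F, B2->E, B1->T, B3->F, B2->E, B1->T, ...; outcomes B1=T, B1=F, B2=S, B2=E, B3=F, B4=F, B6=T, B7=S
input #4, t=3, u=7, w=2: events B2->E, B1->F, B4->F, B7->S, B6->T; outcomes B1=F, B2=E, B4=F, B6=T, B7=S
input #5, t=3, u=7, w=3: events B2->E, B1->F, B4->F, B7->S, B6->T; outcomes B1=F, B2=E, B4=F, B6=T, B7=S
input #6, t=3, u=5, w=4: events B2->E, B1->T, B3->F, B2->E, B1->T, B3->F, B2->E, B1->T, B3->F, B2->E, B1->T, B3->F, B2->E, B1->T, ...; outcomes B1=T, B1=F, B2=S, B2=E, B3=F, B4=F, B6=T, B7=S
input #7, t=4, u=6, w=4: events B2->E, B1->T, B3->F, B2->E, B1->T, B3->F, B2->E, B1->T, B3->F, B2->E, B1->T, B3->F, B2->E, B1->T, ...; outcomes B1=T, B1=F, B2=S, B2=E, B3=F, B4=F, B6=T, B7=S
input #8, t=4, u=5, w=2: events B2->E, B1->T, B3->F, B2->E, B1->T, B3->F, B2->E, B1->T, B3->F, B2->E, B1->T, B3->F, B2->E, B1->T, ...; outcomes B1=T, B1=F, B2=S, B2=E, B3=F, B4=F, B6=T, B7=S
union over the pool: B1=T, B1=F, B2=S, B2=E, B3=T, B3=F, B4=F, B6=T, B6=F, B7=S, B7=E, B8=F, B9=E
uncovered (5 of 18): B4=T, B5=T, B5=F, B8=T, B9=S
Answer: 5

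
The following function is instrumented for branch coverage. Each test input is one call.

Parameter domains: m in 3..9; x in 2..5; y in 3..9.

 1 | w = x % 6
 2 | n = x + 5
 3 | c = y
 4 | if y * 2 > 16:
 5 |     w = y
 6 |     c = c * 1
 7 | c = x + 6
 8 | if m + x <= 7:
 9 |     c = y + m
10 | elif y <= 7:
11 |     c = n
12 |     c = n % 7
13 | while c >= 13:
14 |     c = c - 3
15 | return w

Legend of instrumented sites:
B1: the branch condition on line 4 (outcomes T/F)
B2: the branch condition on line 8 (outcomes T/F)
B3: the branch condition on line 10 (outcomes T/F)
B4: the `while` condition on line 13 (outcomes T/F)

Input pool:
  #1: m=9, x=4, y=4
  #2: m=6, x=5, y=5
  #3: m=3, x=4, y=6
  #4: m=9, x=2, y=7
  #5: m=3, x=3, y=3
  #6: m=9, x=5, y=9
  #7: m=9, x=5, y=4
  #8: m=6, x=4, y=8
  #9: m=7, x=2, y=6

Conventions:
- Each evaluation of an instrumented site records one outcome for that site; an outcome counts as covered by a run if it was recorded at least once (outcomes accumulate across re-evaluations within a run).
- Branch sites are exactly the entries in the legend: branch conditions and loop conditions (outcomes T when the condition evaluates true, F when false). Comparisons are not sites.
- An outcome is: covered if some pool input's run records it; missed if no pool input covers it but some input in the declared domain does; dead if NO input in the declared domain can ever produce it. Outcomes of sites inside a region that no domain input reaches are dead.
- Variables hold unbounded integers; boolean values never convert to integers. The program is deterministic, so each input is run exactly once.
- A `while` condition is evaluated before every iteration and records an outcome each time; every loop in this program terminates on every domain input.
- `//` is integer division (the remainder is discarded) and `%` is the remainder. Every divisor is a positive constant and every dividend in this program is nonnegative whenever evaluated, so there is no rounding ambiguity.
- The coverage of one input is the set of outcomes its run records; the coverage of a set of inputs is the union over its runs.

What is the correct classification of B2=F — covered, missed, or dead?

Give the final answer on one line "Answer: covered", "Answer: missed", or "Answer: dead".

B2=F is recorded by pool input(s) 1, 2, 4, 6, 7, 8, 9 -> covered

Answer: covered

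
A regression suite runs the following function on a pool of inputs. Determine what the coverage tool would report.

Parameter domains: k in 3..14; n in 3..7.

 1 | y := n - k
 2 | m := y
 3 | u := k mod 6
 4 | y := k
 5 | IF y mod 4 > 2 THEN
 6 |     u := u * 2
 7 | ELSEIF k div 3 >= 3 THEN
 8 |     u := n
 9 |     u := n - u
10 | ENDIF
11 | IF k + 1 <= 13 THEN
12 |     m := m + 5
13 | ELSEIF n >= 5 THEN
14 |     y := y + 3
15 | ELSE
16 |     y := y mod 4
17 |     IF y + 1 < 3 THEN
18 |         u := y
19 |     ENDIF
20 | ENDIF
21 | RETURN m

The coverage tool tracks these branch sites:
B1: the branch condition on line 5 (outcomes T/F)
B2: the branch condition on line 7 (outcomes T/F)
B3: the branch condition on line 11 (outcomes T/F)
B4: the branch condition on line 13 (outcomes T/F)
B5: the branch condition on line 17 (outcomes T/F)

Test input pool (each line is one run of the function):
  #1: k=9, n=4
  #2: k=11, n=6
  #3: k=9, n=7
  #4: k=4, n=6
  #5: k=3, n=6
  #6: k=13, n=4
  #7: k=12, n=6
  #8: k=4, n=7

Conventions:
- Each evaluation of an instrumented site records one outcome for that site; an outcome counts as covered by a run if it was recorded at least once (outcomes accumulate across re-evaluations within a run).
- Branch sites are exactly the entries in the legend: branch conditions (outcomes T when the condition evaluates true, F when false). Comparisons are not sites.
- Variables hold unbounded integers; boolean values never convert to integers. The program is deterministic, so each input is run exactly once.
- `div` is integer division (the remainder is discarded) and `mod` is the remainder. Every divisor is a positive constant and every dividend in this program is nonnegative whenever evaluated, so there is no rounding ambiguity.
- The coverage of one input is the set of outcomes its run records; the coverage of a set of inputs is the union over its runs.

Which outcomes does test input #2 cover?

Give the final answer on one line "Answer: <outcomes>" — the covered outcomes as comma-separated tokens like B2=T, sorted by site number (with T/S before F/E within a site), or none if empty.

Tracing the run of input #2 (k=11, n=6):
  B1->T, B3->T
deduplicating events, the covered set is: B1=T, B3=T

Answer: B1=T, B3=T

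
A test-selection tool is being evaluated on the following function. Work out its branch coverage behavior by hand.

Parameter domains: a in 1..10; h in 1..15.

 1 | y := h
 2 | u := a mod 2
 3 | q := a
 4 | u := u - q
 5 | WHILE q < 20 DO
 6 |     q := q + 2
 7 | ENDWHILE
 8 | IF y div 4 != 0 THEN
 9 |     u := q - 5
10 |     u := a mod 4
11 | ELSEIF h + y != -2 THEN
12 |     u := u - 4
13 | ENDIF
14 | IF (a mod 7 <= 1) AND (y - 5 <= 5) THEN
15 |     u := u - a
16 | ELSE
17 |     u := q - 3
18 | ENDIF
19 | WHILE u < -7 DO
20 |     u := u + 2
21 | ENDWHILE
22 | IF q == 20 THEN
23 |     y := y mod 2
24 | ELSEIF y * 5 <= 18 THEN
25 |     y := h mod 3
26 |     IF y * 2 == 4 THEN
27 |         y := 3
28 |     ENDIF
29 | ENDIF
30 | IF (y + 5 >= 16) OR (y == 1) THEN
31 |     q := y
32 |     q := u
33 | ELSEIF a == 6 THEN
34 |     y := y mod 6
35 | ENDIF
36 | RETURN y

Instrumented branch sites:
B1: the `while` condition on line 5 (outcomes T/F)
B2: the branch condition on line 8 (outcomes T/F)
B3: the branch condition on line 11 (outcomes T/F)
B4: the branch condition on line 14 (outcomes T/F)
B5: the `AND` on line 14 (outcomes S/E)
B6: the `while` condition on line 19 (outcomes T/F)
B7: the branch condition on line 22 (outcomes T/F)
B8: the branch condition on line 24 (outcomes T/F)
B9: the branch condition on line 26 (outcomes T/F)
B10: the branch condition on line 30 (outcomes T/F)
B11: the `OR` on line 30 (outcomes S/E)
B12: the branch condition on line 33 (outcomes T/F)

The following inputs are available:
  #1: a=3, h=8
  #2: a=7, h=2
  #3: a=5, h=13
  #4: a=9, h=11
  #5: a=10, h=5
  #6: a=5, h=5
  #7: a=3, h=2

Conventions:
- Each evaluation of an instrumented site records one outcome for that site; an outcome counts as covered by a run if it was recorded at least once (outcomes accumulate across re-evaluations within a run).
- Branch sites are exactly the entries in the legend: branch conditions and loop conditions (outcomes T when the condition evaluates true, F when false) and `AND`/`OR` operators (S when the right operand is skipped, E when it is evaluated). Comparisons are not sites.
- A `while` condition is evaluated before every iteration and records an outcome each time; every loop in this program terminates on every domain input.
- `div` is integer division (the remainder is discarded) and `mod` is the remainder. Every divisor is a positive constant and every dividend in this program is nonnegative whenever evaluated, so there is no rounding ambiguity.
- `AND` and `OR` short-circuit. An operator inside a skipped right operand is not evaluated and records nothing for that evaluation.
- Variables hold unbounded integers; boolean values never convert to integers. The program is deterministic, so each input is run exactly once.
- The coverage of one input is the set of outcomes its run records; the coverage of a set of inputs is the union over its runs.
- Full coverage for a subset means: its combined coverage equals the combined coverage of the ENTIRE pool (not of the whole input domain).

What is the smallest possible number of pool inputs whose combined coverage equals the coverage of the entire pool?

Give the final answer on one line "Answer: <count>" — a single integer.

input #1 (a=3, h=8): covers B1=T, B1=F, B2=T, B4=F, B5=S, B6=F, B7=F, B8=F, B10=F, B11=E, B12=F
input #2 (a=7, h=2): covers B1=T, B1=F, B2=F, B3=T, B4=T, B5=E, B6=T, B6=F, B7=F, B8=T, B9=T, B10=F, B11=E, B12=F
input #3 (a=5, h=13): covers B1=T, B1=F, B2=T, B4=F, B5=S, B6=F, B7=F, B8=F, B10=T, B11=S
input #4 (a=9, h=11): covers B1=T, B1=F, B2=T, B4=F, B5=S, B6=F, B7=F, B8=F, B10=T, B11=S
input #5 (a=10, h=5): covers B1=T, B1=F, B2=T, B4=F, B5=S, B6=F, B7=T, B10=T, B11=E
input #6 (a=5, h=5): covers B1=T, B1=F, B2=T, B4=F, B5=S, B6=F, B7=F, B8=F, B10=F, B11=E, B12=F
input #7 (a=3, h=2): covers B1=T, B1=F, B2=F, B3=T, B4=F, B5=S, B6=F, B7=F, B8=T, B9=T, B10=F, B11=E, B12=F
together the pool reaches 21 outcomes: B1=T, B1=F, B2=T, B2=F, B3=T, B4=T, B4=F, B5=S, B5=E, B6=T, B6=F, B7=T, B7=F, B8=T, B8=F, B9=T, B10=T, B10=F, B11=S, B11=E, B12=F
every size-1 subset falls short of the 21 outcomes (best: 14/21)
every size-2 subset falls short of the 21 outcomes (best: 20/21)
size 3: inputs {2, 3, 5} cover all 21 outcomes, and no lexicographically smaller subset of this size does

Answer: 3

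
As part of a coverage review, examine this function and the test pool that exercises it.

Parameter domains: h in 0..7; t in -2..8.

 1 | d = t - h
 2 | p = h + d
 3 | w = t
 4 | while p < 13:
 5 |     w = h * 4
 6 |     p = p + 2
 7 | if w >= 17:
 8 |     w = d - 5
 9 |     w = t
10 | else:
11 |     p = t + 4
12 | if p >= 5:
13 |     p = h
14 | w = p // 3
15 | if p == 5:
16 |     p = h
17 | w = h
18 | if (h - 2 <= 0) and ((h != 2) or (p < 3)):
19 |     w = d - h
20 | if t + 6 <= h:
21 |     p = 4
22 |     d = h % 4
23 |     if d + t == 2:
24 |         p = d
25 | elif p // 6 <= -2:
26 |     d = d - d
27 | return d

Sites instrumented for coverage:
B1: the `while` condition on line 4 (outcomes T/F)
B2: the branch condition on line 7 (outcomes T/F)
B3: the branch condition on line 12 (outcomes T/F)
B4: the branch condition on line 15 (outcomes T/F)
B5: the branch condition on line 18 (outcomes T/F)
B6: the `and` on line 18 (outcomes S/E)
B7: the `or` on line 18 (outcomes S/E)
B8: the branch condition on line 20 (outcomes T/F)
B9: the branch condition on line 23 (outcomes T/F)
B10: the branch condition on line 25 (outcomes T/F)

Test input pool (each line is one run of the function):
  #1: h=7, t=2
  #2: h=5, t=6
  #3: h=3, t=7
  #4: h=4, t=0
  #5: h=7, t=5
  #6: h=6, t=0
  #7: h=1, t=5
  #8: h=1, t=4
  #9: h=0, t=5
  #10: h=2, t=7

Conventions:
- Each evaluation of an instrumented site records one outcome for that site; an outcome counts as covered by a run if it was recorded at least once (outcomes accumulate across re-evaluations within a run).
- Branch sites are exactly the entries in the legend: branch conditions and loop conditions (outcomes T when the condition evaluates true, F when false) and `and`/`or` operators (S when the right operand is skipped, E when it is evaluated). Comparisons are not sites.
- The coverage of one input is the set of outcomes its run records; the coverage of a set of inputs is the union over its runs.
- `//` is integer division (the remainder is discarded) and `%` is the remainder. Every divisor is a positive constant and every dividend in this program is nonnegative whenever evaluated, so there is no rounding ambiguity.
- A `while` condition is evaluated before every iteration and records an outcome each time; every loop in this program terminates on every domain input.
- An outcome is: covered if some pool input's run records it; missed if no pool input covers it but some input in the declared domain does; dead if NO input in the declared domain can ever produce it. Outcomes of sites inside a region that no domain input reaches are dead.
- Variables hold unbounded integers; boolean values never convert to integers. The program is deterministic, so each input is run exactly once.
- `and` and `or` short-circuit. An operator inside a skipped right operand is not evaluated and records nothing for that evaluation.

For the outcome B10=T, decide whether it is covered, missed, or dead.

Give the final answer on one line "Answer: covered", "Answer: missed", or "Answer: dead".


no pool input records B10=T
checking all 88 inputs in the declared domain: B10=T is never recorded -> dead
Answer: dead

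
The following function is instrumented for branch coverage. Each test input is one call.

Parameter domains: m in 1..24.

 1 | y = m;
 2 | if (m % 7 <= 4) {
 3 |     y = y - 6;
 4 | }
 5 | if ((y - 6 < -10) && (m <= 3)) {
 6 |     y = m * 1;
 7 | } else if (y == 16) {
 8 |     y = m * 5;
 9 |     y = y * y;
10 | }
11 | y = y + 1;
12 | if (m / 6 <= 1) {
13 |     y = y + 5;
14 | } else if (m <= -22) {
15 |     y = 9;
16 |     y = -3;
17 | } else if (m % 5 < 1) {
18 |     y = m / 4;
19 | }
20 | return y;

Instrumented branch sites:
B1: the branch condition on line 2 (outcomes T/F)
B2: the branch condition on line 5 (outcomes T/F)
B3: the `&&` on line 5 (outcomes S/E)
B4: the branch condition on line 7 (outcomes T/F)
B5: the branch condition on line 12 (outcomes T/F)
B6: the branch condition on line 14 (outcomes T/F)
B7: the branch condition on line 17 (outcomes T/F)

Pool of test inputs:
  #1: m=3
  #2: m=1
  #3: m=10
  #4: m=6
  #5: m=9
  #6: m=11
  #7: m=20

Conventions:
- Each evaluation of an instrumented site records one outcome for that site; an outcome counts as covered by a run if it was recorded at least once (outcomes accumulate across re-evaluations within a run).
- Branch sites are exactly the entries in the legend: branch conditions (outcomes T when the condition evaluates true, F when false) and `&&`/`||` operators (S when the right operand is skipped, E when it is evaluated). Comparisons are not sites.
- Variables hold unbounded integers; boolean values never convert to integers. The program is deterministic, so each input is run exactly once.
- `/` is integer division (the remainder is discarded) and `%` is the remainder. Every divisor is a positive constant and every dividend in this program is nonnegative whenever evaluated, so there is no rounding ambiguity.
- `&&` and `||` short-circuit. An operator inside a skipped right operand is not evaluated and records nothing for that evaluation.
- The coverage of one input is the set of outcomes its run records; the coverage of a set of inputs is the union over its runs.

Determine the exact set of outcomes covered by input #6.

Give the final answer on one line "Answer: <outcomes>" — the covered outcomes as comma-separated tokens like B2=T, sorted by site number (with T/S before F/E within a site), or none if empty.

Tracing the run of input #6 (m=11):
  B1->T, B3->S, B2->F, B4->F, B5->T
deduplicating events, the covered set is: B1=T, B2=F, B3=S, B4=F, B5=T

Answer: B1=T, B2=F, B3=S, B4=F, B5=T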